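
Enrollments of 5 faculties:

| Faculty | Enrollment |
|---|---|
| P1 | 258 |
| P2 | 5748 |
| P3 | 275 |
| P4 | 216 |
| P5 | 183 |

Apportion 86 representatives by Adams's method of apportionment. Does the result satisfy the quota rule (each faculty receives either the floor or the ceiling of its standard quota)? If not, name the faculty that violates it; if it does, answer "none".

P2

Standard quotas: P1 3.322, P2 74.001, P3 3.540, P4 2.781, P5 2.356.
Adams allocation: P1 4, P2 72, P3 4, P4 3, P5 3.
P2 has quota 74.001 (lower 74, upper 75) but receives 72 — outside the quota interval.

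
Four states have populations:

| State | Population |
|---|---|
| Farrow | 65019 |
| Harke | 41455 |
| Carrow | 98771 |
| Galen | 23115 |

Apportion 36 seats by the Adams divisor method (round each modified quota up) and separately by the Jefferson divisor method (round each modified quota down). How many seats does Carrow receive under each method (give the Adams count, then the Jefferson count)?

15 and 16

Adams: Farrow 10, Harke 7, Carrow 15, Galen 4.
Jefferson: Farrow 10, Harke 7, Carrow 16, Galen 3.
Carrow gets 15 under Adams and 16 under Jefferson.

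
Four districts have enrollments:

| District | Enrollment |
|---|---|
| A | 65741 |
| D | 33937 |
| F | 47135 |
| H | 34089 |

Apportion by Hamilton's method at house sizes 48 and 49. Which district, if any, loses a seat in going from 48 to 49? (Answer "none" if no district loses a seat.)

none

At 48 seats: A 17, D 9, F 13, H 9.
At 49 seats: A 18, D 9, F 13, H 9.
No district's allocation decreased.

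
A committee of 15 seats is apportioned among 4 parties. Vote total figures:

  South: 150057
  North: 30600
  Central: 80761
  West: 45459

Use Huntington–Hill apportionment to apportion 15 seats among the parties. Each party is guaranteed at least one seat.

With divisor 20845: modified quotas South 7.199, North 1.468, Central 3.874, West 2.181.
Geometric-mean thresholds: South √(7·8)=7.483, North √(1·2)=1.414, Central √(3·4)=3.464, West √(2·3)=2.449.
Each quota rounded against its threshold gives South 7, North 2, Central 4, West 2 (total 15).

South 7, North 2, Central 4, West 2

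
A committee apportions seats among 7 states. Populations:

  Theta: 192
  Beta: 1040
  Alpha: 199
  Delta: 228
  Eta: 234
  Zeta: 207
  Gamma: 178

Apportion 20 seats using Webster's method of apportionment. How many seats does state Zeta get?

Standard divisor 2278/20 ≈ 113.9; standard quotas: Theta 1.686, Beta 9.131, Alpha 1.747, Delta 2.002, Eta 2.054, Zeta 1.817, Gamma 1.563.
Rounding to the nearest integer gives 2, 9, 2, 2, 2, 2, 2 = 21 seats, so the divisor must be adjusted.
With modified divisor 121: modified quotas Theta 1.587, Beta 8.595, Alpha 1.645, Delta 1.884, Eta 1.934, Zeta 1.711, Gamma 1.471.
Rounding to the nearest integer: Theta 2, Beta 9, Alpha 2, Delta 2, Eta 2, Zeta 2, Gamma 1 (total 20).
Zeta receives 2.

2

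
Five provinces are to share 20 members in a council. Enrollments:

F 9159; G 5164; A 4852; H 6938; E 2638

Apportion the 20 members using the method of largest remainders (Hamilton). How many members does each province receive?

The standard divisor is 28751/20 ≈ 1437.55.
Standard quotas: F 6.3713, G 3.5922, A 3.3752, H 4.8263, E 1.8351.
Lower quotas: F 6, G 3, A 3, H 4, E 1 (sum 17, leaving 3 seats).
Remainders in descending order: E 0.8351, H 0.8263, G 0.5922, A 0.3752, F 0.3713.
Largest remainders: E, H, G receive the extra seats.

F: 6, G: 4, A: 3, H: 5, E: 2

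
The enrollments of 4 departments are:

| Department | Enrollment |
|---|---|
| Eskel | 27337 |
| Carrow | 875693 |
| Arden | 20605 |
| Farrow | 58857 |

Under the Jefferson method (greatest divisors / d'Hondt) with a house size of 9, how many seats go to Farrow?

0

Standard divisor 982492/9 ≈ 109165.778; standard quotas: Eskel 0.250, Carrow 8.022, Arden 0.189, Farrow 0.539.
Rounding down gives 0, 8, 0, 0 = 8 seats, so the divisor must be adjusted.
With modified divisor 92400: modified quotas Eskel 0.296, Carrow 9.477, Arden 0.223, Farrow 0.637.
Rounding down: Eskel 0, Carrow 9, Arden 0, Farrow 0 (total 9).
Farrow receives 0.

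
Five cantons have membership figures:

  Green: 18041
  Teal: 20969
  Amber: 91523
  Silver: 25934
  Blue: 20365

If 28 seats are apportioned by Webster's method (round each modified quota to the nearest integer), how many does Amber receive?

Standard divisor 176832/28 ≈ 6315.429; standard quotas: Green 2.857, Teal 3.320, Amber 14.492, Silver 4.106, Blue 3.225.
Rounding to the nearest integer gives 3, 3, 14, 4, 3 = 27 seats, so the divisor must be adjusted.
With modified divisor 6200: modified quotas Green 2.910, Teal 3.382, Amber 14.762, Silver 4.183, Blue 3.285.
Rounding to the nearest integer: Green 3, Teal 3, Amber 15, Silver 4, Blue 3 (total 28).
Amber receives 15.

15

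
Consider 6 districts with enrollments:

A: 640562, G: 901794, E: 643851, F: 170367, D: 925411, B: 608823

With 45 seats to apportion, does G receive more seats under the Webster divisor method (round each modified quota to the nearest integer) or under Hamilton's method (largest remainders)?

Webster: A 7, G 11, E 7, F 2, D 11, B 7.
Hamilton: A 7, G 10, E 8, F 2, D 11, B 7.
G gets 11 under Webster and 10 under Hamilton.

Webster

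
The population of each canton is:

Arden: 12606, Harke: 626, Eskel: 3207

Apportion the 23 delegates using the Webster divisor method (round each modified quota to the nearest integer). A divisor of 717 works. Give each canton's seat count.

With modified divisor 717: modified quotas Arden 17.582, Harke 0.873, Eskel 4.473.
Rounding to the nearest integer: Arden 18, Harke 1, Eskel 4 (total 23).

Arden: 18, Harke: 1, Eskel: 4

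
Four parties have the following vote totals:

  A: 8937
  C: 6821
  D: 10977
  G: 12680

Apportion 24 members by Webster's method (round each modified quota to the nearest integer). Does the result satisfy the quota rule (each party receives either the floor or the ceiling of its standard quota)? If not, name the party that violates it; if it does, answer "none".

none

Standard quotas: A 5.442, C 4.153, D 6.684, G 7.721.
Webster allocation: A 5, C 4, D 7, G 8.
Every allocation lies between the lower and upper quota.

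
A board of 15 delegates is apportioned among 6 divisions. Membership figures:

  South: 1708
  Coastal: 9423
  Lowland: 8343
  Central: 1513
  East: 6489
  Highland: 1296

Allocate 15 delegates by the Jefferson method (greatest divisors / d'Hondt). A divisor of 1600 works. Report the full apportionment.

With modified divisor 1600: modified quotas South 1.067, Coastal 5.889, Lowland 5.214, Central 0.946, East 4.056, Highland 0.810.
Rounding down: South 1, Coastal 5, Lowland 5, Central 0, East 4, Highland 0 (total 15).

South=1; Coastal=5; Lowland=5; Central=0; East=4; Highland=0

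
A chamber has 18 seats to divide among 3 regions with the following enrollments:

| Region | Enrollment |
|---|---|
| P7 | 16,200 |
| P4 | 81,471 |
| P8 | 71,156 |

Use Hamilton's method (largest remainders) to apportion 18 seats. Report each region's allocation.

P7=2, P4=9, P8=7

Total 168827; standard divisor 168827/18 ≈ 9379.278.
Standard quotas: P7 1.7272, P4 8.6863, P8 7.5865.
Lower quotas: P7 1, P4 8, P8 7 (sum 16, leaving 2 seats).
Remainders in descending order: P7 0.7272, P4 0.6863, P8 0.5865.
The surplus seats go to P7, P4.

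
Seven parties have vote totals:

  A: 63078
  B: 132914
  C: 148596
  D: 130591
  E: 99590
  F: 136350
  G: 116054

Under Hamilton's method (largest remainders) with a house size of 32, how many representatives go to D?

5

The standard divisor is 827173/32 ≈ 25849.156.
Standard quotas: A 2.4402, B 5.1419, C 5.7486, D 5.0520, E 3.8527, F 5.2748, G 4.4897.
Lower quotas: A 2, B 5, C 5, D 5, E 3, F 5, G 4 (sum 29, leaving 3 seats).
Remainders in descending order: E 0.8527, C 0.7486, G 0.4897, A 0.4402, F 0.2748, B 0.1419, D 0.0520.
Largest remainders: E, C, G receive the extra seats.
D receives 5.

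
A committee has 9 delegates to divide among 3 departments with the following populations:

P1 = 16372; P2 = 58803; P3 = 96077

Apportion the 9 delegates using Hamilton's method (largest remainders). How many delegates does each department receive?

The standard divisor is 171252/9 = 19028.
Standard quotas: P1 0.8604, P2 3.0903, P3 5.0492.
Lower quotas: P1 0, P2 3, P3 5 (sum 8, leaving 1 seat).
Remainders in descending order: P1 0.8604, P2 0.0903, P3 0.0492.
Largest remainder: P1 receives the extra seat.

P1: 1, P2: 3, P3: 5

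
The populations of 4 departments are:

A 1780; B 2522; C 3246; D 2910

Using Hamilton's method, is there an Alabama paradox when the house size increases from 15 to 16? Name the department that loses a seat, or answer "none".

At 15 seats: A 2, B 4, C 5, D 4.
At 16 seats: A 3, B 4, C 5, D 4.
No department's allocation decreased.

none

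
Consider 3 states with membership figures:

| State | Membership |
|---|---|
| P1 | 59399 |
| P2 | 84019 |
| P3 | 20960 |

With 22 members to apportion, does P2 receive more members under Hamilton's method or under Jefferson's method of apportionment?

Jefferson

Hamilton: P1 8, P2 11, P3 3.
Jefferson: P1 8, P2 12, P3 2.
P2 gets 11 under Hamilton and 12 under Jefferson.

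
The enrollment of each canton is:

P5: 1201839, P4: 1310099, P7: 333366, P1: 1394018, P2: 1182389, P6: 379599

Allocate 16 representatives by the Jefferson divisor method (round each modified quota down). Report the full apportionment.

P5: 3, P4: 4, P7: 1, P1: 4, P2: 3, P6: 1

Standard divisor 5801310/16 ≈ 362581.875; standard quotas: P5 3.315, P4 3.613, P7 0.919, P1 3.845, P2 3.261, P6 1.047.
Rounding down gives 3, 3, 0, 3, 3, 1 = 13 seats, so the divisor must be adjusted.
With modified divisor 314000: modified quotas P5 3.828, P4 4.172, P7 1.062, P1 4.440, P2 3.766, P6 1.209.
Rounding down: P5 3, P4 4, P7 1, P1 4, P2 3, P6 1 (total 16).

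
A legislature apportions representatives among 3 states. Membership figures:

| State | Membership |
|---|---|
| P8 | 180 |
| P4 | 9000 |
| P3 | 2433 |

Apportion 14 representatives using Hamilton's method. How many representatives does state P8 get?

Standard divisor: 11613 ÷ 14 ≈ 829.5.
Standard quotas: P8 0.2170, P4 10.8499, P3 2.9331.
Lower quotas: P8 0, P4 10, P3 2 (sum 12, leaving 2 seats).
Remainders in descending order: P3 0.9331, P4 0.8499, P8 0.2170.
The surplus seats go to P3, P4.
P8 receives 0.

0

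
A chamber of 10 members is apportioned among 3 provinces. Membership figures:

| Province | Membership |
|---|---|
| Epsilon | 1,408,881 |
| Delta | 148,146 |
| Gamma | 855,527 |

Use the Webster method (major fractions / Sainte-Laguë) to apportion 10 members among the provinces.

Epsilon 6, Delta 1, Gamma 3

Standard divisor 2412554/10 ≈ 241255.4; standard quotas: Epsilon 5.840, Delta 0.614, Gamma 3.546.
Rounding to the nearest integer gives 6, 1, 4 = 11 seats, so the divisor must be adjusted.
With modified divisor 250300: modified quotas Epsilon 5.629, Delta 0.592, Gamma 3.418.
Rounding to the nearest integer: Epsilon 6, Delta 1, Gamma 3 (total 10).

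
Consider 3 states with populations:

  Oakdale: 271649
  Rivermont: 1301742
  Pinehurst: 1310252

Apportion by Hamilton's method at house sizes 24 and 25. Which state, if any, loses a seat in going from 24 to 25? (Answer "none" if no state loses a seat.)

At 24 seats: Oakdale 2, Rivermont 11, Pinehurst 11.
At 25 seats: Oakdale 2, Rivermont 11, Pinehurst 12.
No state's allocation decreased.

none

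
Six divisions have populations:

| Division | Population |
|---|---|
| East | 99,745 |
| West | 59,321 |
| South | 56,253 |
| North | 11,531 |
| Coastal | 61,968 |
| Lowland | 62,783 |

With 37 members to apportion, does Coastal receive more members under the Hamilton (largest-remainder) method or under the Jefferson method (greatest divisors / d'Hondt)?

Hamilton

Hamilton: East 10, West 6, South 6, North 1, Coastal 7, Lowland 7.
Jefferson: East 11, West 6, South 6, North 1, Coastal 6, Lowland 7.
Coastal gets 7 under Hamilton and 6 under Jefferson.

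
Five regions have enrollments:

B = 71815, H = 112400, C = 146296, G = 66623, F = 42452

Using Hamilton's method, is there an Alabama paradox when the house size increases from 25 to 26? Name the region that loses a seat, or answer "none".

At 25 seats: B 4, H 6, C 8, G 4, F 3.
At 26 seats: B 4, H 7, C 9, G 4, F 2.
F drops from 3 to 2.

F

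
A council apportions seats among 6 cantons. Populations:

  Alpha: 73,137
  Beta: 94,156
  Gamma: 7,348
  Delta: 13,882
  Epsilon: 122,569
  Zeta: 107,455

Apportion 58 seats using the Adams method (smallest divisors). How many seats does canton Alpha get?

Standard divisor 418547/58 ≈ 7216.328; standard quotas: Alpha 10.135, Beta 13.048, Gamma 1.018, Delta 1.924, Epsilon 16.985, Zeta 14.891.
Rounding up gives 11, 14, 2, 2, 17, 15 = 61 seats, so the divisor must be adjusted.
With modified divisor 7500: modified quotas Alpha 9.752, Beta 12.554, Gamma 0.980, Delta 1.851, Epsilon 16.343, Zeta 14.327.
Rounding up: Alpha 10, Beta 13, Gamma 1, Delta 2, Epsilon 17, Zeta 15 (total 58).
Alpha receives 10.

10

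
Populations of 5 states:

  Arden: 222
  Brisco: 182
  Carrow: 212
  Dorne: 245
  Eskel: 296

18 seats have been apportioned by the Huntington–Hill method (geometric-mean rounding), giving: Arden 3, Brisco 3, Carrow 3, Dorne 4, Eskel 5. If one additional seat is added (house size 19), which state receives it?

Arden

Priority for the next seat is population ÷ (√(s·(s+1))).
Priorities: Arden 64.086, Brisco 52.539, Carrow 61.199, Dorne 54.784, Eskel 54.042.
Highest priority: Arden.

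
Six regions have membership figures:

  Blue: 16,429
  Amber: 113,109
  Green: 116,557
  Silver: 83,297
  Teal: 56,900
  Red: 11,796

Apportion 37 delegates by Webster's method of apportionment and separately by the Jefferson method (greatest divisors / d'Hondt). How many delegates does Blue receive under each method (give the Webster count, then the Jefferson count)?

2 and 1

Webster: Blue 2, Amber 10, Green 11, Silver 8, Teal 5, Red 1.
Jefferson: Blue 1, Amber 11, Green 11, Silver 8, Teal 5, Red 1.
Blue gets 2 under Webster and 1 under Jefferson.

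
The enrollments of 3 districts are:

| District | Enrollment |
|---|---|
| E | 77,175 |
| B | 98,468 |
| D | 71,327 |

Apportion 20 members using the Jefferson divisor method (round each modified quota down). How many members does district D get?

6

Standard divisor 246970/20 ≈ 12348.5; standard quotas: E 6.250, B 7.974, D 5.776.
Rounding down gives 6, 7, 5 = 18 seats, so the divisor must be adjusted.
With modified divisor 11500: modified quotas E 6.711, B 8.562, D 6.202.
Rounding down: E 6, B 8, D 6 (total 20).
D receives 6.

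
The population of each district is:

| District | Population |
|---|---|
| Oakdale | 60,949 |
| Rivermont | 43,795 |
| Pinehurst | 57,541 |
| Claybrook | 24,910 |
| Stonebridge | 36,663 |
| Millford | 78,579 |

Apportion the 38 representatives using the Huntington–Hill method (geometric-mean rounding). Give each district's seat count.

With divisor 8070: modified quotas Oakdale 7.553, Rivermont 5.427, Pinehurst 7.130, Claybrook 3.087, Stonebridge 4.543, Millford 9.737.
Geometric-mean thresholds: Oakdale √(7·8)=7.483, Rivermont √(5·6)=5.477, Pinehurst √(7·8)=7.483, Claybrook √(3·4)=3.464, Stonebridge √(4·5)=4.472, Millford √(9·10)=9.487.
Each quota rounded against its threshold gives Oakdale 8, Rivermont 5, Pinehurst 7, Claybrook 3, Stonebridge 5, Millford 10 (total 38).

Oakdale 8; Rivermont 5; Pinehurst 7; Claybrook 3; Stonebridge 5; Millford 10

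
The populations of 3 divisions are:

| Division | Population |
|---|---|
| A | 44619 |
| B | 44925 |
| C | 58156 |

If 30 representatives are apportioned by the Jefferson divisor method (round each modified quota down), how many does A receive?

Standard divisor 147700/30 ≈ 4923.333; standard quotas: A 9.063, B 9.125, C 11.812.
Rounding down gives 9, 9, 11 = 29 seats, so the divisor must be adjusted.
With modified divisor 4700: modified quotas A 9.493, B 9.559, C 12.374.
Rounding down: A 9, B 9, C 12 (total 30).
A receives 9.

9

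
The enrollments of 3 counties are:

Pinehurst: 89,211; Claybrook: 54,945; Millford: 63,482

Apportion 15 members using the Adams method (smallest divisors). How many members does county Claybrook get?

Standard divisor 207638/15 ≈ 13842.533; standard quotas: Pinehurst 6.445, Claybrook 3.969, Millford 4.586.
Rounding up gives 7, 4, 5 = 16 seats, so the divisor must be adjusted.
With modified divisor 15400: modified quotas Pinehurst 5.793, Claybrook 3.568, Millford 4.122.
Rounding up: Pinehurst 6, Claybrook 4, Millford 5 (total 15).
Claybrook receives 4.

4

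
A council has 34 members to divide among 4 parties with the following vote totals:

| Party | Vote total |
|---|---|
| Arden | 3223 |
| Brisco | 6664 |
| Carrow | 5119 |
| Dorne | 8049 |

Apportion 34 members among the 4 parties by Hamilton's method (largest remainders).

Standard divisor: 23055 ÷ 34 ≈ 678.088.
Standard quotas: Arden 4.7531, Brisco 9.8276, Carrow 7.5492, Dorne 11.8701.
Lower quotas: Arden 4, Brisco 9, Carrow 7, Dorne 11 (sum 31, leaving 3 seats).
Remainders in descending order: Dorne 0.8701, Brisco 0.8276, Arden 0.7531, Carrow 0.5492.
The surplus seats go to Dorne, Brisco, Arden.

Arden 5, Brisco 10, Carrow 7, Dorne 12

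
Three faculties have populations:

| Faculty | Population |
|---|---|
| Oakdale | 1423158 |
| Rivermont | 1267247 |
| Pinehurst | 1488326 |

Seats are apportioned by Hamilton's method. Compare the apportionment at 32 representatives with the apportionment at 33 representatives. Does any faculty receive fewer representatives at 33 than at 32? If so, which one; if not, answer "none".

At 32 seats: Oakdale 11, Rivermont 10, Pinehurst 11.
At 33 seats: Oakdale 11, Rivermont 10, Pinehurst 12.
No faculty's allocation decreased.

none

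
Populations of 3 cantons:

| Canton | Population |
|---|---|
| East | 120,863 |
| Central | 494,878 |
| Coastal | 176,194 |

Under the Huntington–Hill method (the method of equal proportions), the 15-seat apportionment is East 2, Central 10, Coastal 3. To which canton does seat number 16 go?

Coastal

Priority for the next seat is population ÷ (√(s·(s+1))).
Priorities: East 49342.113, Central 47184.766, Coastal 50862.827.
Highest priority: Coastal.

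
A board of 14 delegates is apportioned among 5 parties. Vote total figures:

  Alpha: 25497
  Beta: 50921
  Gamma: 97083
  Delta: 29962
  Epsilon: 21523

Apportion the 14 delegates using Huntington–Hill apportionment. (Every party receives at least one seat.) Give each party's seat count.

With divisor 16472: modified quotas Alpha 1.548, Beta 3.091, Gamma 5.894, Delta 1.819, Epsilon 1.307.
Geometric-mean thresholds: Alpha √(1·2)=1.414, Beta √(3·4)=3.464, Gamma √(5·6)=5.477, Delta √(1·2)=1.414, Epsilon √(1·2)=1.414.
Each quota rounded against its threshold gives Alpha 2, Beta 3, Gamma 6, Delta 2, Epsilon 1 (total 14).

Alpha 2, Beta 3, Gamma 6, Delta 2, Epsilon 1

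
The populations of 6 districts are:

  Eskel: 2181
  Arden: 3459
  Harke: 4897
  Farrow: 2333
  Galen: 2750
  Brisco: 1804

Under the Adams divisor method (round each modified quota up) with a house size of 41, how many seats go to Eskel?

Standard divisor 17424/41 ≈ 424.976; standard quotas: Eskel 5.132, Arden 8.139, Harke 11.523, Farrow 5.490, Galen 6.471, Brisco 4.245.
Rounding up gives 6, 9, 12, 6, 7, 5 = 45 seats, so the divisor must be adjusted.
With modified divisor 455: modified quotas Eskel 4.793, Arden 7.602, Harke 10.763, Farrow 5.127, Galen 6.044, Brisco 3.965.
Rounding up: Eskel 5, Arden 8, Harke 11, Farrow 6, Galen 7, Brisco 4 (total 41).
Eskel receives 5.

5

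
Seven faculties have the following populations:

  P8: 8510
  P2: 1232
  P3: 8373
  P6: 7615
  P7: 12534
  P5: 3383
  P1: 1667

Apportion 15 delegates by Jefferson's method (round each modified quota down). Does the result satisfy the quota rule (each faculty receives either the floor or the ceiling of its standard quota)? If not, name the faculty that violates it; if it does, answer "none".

Standard quotas: P8 2.947, P2 0.427, P3 2.900, P6 2.637, P7 4.341, P5 1.172, P1 0.577.
Jefferson allocation: P8 3, P2 0, P3 3, P6 3, P7 5, P5 1, P1 0.
Every allocation lies between the lower and upper quota.

none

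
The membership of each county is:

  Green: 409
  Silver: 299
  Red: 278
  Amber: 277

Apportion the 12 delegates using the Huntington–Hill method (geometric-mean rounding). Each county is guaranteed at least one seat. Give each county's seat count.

Green 4; Silver 3; Red 3; Amber 2

With divisor 113.3: modified quotas Green 3.610, Silver 2.639, Red 2.454, Amber 2.445.
Geometric-mean thresholds: Green √(3·4)=3.464, Silver √(2·3)=2.449, Red √(2·3)=2.449, Amber √(2·3)=2.449.
Each quota rounded against its threshold gives Green 4, Silver 3, Red 3, Amber 2 (total 12).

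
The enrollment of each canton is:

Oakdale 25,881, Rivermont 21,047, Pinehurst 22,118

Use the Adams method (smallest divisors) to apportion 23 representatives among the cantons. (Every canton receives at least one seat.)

Standard divisor 69046/23 ≈ 3002; standard quotas: Oakdale 8.621, Rivermont 7.011, Pinehurst 7.368.
Rounding up gives 9, 8, 8 = 25 seats, so the divisor must be adjusted.
With modified divisor 3200: modified quotas Oakdale 8.088, Rivermont 6.577, Pinehurst 6.912.
Rounding up: Oakdale 9, Rivermont 7, Pinehurst 7 (total 23).

Oakdale: 9, Rivermont: 7, Pinehurst: 7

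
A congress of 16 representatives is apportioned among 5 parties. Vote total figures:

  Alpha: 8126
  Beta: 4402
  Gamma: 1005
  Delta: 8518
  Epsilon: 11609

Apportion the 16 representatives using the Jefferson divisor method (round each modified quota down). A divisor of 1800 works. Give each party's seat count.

With modified divisor 1800: modified quotas Alpha 4.514, Beta 2.446, Gamma 0.558, Delta 4.732, Epsilon 6.449.
Rounding down: Alpha 4, Beta 2, Gamma 0, Delta 4, Epsilon 6 (total 16).

Alpha 4, Beta 2, Gamma 0, Delta 4, Epsilon 6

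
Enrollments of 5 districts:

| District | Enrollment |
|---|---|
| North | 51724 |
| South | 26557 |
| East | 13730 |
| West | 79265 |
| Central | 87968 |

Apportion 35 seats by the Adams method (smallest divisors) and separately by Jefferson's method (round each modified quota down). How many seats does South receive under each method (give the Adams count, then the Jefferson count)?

4 and 3

Adams: North 7, South 4, East 2, West 10, Central 12.
Jefferson: North 7, South 3, East 2, West 11, Central 12.
South gets 4 under Adams and 3 under Jefferson.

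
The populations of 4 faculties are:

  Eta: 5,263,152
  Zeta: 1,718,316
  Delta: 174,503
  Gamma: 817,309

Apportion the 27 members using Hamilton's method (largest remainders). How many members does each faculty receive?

Total 7973280; standard divisor 7973280/27 ≈ 295306.667.
Standard quotas: Eta 17.8227, Zeta 5.8188, Delta 0.5909, Gamma 2.7677.
Lower quotas: Eta 17, Zeta 5, Delta 0, Gamma 2 (sum 24, leaving 3 seats).
Remainders in descending order: Eta 0.8227, Zeta 0.8188, Gamma 0.7677, Delta 0.5909.
The surplus seats go to Eta, Zeta, Gamma.

Eta 18; Zeta 6; Delta 0; Gamma 3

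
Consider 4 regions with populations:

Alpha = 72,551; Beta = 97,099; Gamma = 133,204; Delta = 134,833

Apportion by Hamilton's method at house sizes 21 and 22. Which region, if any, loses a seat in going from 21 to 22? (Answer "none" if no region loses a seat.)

At 21 seats: Alpha 4, Beta 5, Gamma 6, Delta 6.
At 22 seats: Alpha 3, Beta 5, Gamma 7, Delta 7.
Alpha drops from 4 to 3.

Alpha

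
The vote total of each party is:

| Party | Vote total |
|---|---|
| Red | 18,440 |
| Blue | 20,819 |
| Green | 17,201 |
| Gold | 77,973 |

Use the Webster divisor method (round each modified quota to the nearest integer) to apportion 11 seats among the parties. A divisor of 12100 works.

With modified divisor 12100: modified quotas Red 1.524, Blue 1.721, Green 1.422, Gold 6.444.
Rounding to the nearest integer: Red 2, Blue 2, Green 1, Gold 6 (total 11).

Red 2; Blue 2; Green 1; Gold 6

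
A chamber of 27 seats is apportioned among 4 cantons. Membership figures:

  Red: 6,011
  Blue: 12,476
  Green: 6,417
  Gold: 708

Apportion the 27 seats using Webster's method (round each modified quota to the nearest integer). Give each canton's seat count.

Standard divisor 25612/27 ≈ 948.593; standard quotas: Red 6.337, Blue 13.152, Green 6.765, Gold 0.746.
Rounding to the nearest integer gives Red 6, Blue 13, Green 7, Gold 1 — total 27, matching the house size, so no adjustment is needed.

Red: 6; Blue: 13; Green: 7; Gold: 1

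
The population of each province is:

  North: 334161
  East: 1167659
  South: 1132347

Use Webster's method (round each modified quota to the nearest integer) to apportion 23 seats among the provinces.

North: 3, East: 10, South: 10

Standard divisor 2634167/23 ≈ 114529; standard quotas: North 2.918, East 10.195, South 9.887.
Rounding to the nearest integer gives North 3, East 10, South 10 — total 23, matching the house size, so no adjustment is needed.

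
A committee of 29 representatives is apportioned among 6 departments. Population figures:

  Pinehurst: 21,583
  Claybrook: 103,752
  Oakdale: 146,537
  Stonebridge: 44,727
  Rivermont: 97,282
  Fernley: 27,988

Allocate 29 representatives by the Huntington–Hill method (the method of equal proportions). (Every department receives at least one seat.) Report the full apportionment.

With divisor 15354: modified quotas Pinehurst 1.406, Claybrook 6.757, Oakdale 9.544, Stonebridge 2.913, Rivermont 6.336, Fernley 1.823.
Geometric-mean thresholds: Pinehurst √(1·2)=1.414, Claybrook √(6·7)=6.481, Oakdale √(9·10)=9.487, Stonebridge √(2·3)=2.449, Rivermont √(6·7)=6.481, Fernley √(1·2)=1.414.
Each quota rounded against its threshold gives Pinehurst 1, Claybrook 7, Oakdale 10, Stonebridge 3, Rivermont 6, Fernley 2 (total 29).

Pinehurst 1, Claybrook 7, Oakdale 10, Stonebridge 3, Rivermont 6, Fernley 2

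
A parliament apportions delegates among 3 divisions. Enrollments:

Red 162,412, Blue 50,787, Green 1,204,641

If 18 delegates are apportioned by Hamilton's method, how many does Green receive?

15

Total 1417840; standard divisor 1417840/18 ≈ 78768.889.
Standard quotas: Red 2.0619, Blue 0.6448, Green 15.2934.
Lower quotas: Red 2, Blue 0, Green 15 (sum 17, leaving 1 seat).
Remainders in descending order: Blue 0.6448, Green 0.2934, Red 0.0619.
The surplus seat goes to Blue.
Green receives 15.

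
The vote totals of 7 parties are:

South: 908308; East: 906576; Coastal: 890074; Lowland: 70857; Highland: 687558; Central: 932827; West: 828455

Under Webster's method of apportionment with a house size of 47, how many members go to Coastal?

Standard divisor 5224655/47 ≈ 111162.872; standard quotas: South 8.171, East 8.155, Coastal 8.007, Lowland 0.637, Highland 6.185, Central 8.392, West 7.453.
Rounding to the nearest integer gives 8, 8, 8, 1, 6, 8, 7 = 46 seats, so the divisor must be adjusted.
With modified divisor 110100: modified quotas South 8.250, East 8.234, Coastal 8.084, Lowland 0.644, Highland 6.245, Central 8.473, West 7.525.
Rounding to the nearest integer: South 8, East 8, Coastal 8, Lowland 1, Highland 6, Central 8, West 8 (total 47).
Coastal receives 8.

8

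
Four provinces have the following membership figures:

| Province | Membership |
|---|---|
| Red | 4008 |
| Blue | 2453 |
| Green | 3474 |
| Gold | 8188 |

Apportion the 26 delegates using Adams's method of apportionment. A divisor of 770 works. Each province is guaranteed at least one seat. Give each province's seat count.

Red: 6; Blue: 4; Green: 5; Gold: 11

With modified divisor 770: modified quotas Red 5.205, Blue 3.186, Green 4.512, Gold 10.634.
Rounding up: Red 6, Blue 4, Green 5, Gold 11 (total 26).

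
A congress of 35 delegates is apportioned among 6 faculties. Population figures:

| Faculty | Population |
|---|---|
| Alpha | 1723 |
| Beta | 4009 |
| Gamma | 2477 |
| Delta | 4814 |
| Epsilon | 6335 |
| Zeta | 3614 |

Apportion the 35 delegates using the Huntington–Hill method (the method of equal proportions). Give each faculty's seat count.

With divisor 664: modified quotas Alpha 2.595, Beta 6.038, Gamma 3.730, Delta 7.250, Epsilon 9.541, Zeta 5.443.
Geometric-mean thresholds: Alpha √(2·3)=2.449, Beta √(6·7)=6.481, Gamma √(3·4)=3.464, Delta √(7·8)=7.483, Epsilon √(9·10)=9.487, Zeta √(5·6)=5.477.
Each quota rounded against its threshold gives Alpha 3, Beta 6, Gamma 4, Delta 7, Epsilon 10, Zeta 5 (total 35).

Alpha: 3; Beta: 6; Gamma: 4; Delta: 7; Epsilon: 10; Zeta: 5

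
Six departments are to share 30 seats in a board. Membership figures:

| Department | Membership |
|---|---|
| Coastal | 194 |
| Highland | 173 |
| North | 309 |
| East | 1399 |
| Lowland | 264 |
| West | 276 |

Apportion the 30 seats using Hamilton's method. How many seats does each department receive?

Coastal=2, Highland=2, North=4, East=16, Lowland=3, West=3

Standard divisor: 2615 ÷ 30 ≈ 87.167.
Standard quotas: Coastal 2.226, Highland 1.985, North 3.545, East 16.050, Lowland 3.029, West 3.166.
Lower quotas: Coastal 2, Highland 1, North 3, East 16, Lowland 3, West 3 (sum 28, leaving 2 seats).
Remainders in descending order: Highland 0.985, North 0.545, Coastal 0.226, West 0.166, East 0.050, Lowland 0.029.
The surplus seats go to Highland, North.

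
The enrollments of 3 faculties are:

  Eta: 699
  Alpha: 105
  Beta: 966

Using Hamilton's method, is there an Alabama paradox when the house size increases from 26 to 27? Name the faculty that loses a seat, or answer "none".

Alpha

At 26 seats: Eta 10, Alpha 2, Beta 14.
At 27 seats: Eta 11, Alpha 1, Beta 15.
Alpha drops from 2 to 1.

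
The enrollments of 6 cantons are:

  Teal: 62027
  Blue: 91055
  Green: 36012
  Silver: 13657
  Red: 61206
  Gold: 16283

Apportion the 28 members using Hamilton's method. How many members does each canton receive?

Teal 6, Blue 9, Green 4, Silver 1, Red 6, Gold 2

Standard divisor: 280240 ÷ 28 ≈ 10008.571.
Standard quotas: Teal 6.1974, Blue 9.0977, Green 3.5981, Silver 1.3645, Red 6.1154, Gold 1.6269.
Lower quotas: Teal 6, Blue 9, Green 3, Silver 1, Red 6, Gold 1 (sum 26, leaving 2 seats).
Remainders in descending order: Gold 0.6269, Green 0.5981, Silver 0.3645, Teal 0.1974, Red 0.1154, Blue 0.0977.
Largest remainders: Gold, Green receive the extra seats.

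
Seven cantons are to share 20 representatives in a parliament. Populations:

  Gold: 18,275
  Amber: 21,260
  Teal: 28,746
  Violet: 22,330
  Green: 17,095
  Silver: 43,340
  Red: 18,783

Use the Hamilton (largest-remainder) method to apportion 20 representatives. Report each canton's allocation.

Gold: 2, Amber: 3, Teal: 3, Violet: 3, Green: 2, Silver: 5, Red: 2

Standard divisor: 169829 ÷ 20 ≈ 8491.45.
Standard quotas: Gold 2.1522, Amber 2.5037, Teal 3.3853, Violet 2.6297, Green 2.0132, Silver 5.1040, Red 2.2120.
Lower quotas: Gold 2, Amber 2, Teal 3, Violet 2, Green 2, Silver 5, Red 2 (sum 18, leaving 2 seats).
Remainders in descending order: Violet 0.6297, Amber 0.5037, Teal 0.3853, Red 0.2120, Gold 0.1522, Silver 0.1040, Green 0.0132.
The surplus seats go to Violet, Amber.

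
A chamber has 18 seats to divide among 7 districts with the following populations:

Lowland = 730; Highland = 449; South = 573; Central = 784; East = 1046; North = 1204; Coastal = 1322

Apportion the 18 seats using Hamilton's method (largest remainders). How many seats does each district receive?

Total 6108; standard divisor 6108/18 ≈ 339.333.
Standard quotas: Lowland 2.151, Highland 1.323, South 1.689, Central 2.310, East 3.083, North 3.548, Coastal 3.896.
Lower quotas: Lowland 2, Highland 1, South 1, Central 2, East 3, North 3, Coastal 3 (sum 15, leaving 3 seats).
Remainders in descending order: Coastal 0.896, South 0.689, North 0.548, Highland 0.323, Central 0.310, Lowland 0.151, East 0.083.
The surplus seats go to Coastal, South, North.

Lowland 2; Highland 1; South 2; Central 2; East 3; North 4; Coastal 4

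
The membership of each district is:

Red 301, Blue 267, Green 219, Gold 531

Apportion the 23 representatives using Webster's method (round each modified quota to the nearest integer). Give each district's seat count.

Red 5, Blue 5, Green 4, Gold 9

Standard divisor 1318/23 ≈ 57.304; standard quotas: Red 5.253, Blue 4.659, Green 3.822, Gold 9.266.
Rounding to the nearest integer gives Red 5, Blue 5, Green 4, Gold 9 — total 23, matching the house size, so no adjustment is needed.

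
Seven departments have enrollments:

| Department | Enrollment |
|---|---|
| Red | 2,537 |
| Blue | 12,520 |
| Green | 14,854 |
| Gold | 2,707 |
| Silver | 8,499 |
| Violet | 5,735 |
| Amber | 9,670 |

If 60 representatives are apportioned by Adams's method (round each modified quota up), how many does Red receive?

Standard divisor 56522/60 ≈ 942.033; standard quotas: Red 2.693, Blue 13.290, Green 15.768, Gold 2.874, Silver 9.022, Violet 6.088, Amber 10.265.
Rounding up gives 3, 14, 16, 3, 10, 7, 11 = 64 seats, so the divisor must be adjusted.
With modified divisor 980: modified quotas Red 2.589, Blue 12.776, Green 15.157, Gold 2.762, Silver 8.672, Violet 5.852, Amber 9.867.
Rounding up: Red 3, Blue 13, Green 16, Gold 3, Silver 9, Violet 6, Amber 10 (total 60).
Red receives 3.

3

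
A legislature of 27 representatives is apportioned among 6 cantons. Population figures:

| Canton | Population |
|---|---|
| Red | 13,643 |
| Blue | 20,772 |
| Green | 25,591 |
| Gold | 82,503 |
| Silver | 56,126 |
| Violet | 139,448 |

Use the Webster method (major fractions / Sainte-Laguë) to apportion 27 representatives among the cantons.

Standard divisor 338083/27 ≈ 12521.593; standard quotas: Red 1.090, Blue 1.659, Green 2.044, Gold 6.589, Silver 4.482, Violet 11.137.
Rounding to the nearest integer gives Red 1, Blue 2, Green 2, Gold 7, Silver 4, Violet 11 — total 27, matching the house size, so no adjustment is needed.

Red=1; Blue=2; Green=2; Gold=7; Silver=4; Violet=11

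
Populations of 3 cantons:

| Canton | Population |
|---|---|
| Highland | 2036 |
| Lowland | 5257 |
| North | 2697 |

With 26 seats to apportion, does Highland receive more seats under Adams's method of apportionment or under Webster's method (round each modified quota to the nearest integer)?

Adams: Highland 6, Lowland 13, North 7.
Webster: Highland 5, Lowland 14, North 7.
Highland gets 6 under Adams and 5 under Webster.

Adams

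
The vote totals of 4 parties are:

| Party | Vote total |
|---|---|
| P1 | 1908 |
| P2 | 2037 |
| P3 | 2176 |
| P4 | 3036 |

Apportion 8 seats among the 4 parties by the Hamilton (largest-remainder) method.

Standard divisor: 9157 ÷ 8 ≈ 1144.625.
Standard quotas: P1 1.667, P2 1.780, P3 1.901, P4 2.652.
Lower quotas: P1 1, P2 1, P3 1, P4 2 (sum 5, leaving 3 seats).
Remainders in descending order: P3 0.901, P2 0.780, P1 0.667, P4 0.652.
Largest remainders: P3, P2, P1 receive the extra seats.

P1 2, P2 2, P3 2, P4 2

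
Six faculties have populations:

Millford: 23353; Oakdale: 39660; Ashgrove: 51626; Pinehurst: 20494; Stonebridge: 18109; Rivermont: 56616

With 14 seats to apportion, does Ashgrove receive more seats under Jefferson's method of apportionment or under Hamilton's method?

Jefferson: Millford 1, Oakdale 3, Ashgrove 4, Pinehurst 1, Stonebridge 1, Rivermont 4.
Hamilton: Millford 2, Oakdale 3, Ashgrove 3, Pinehurst 1, Stonebridge 1, Rivermont 4.
Ashgrove gets 4 under Jefferson and 3 under Hamilton.

Jefferson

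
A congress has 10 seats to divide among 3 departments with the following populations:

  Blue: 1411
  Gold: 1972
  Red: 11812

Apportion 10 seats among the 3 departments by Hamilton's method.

The standard divisor is 15195/10 ≈ 1519.5.
Standard quotas: Blue 0.9286, Gold 1.2978, Red 7.7736.
Lower quotas: Blue 0, Gold 1, Red 7 (sum 8, leaving 2 seats).
Remainders in descending order: Blue 0.9286, Red 0.7736, Gold 0.2978.
The surplus seats go to Blue, Red.

Blue 1, Gold 1, Red 8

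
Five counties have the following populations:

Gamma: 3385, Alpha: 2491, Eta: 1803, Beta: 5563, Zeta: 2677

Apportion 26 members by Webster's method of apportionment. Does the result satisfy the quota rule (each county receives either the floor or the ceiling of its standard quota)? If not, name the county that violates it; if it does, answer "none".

Standard quotas: Gamma 5.529, Alpha 4.068, Eta 2.945, Beta 9.086, Zeta 4.372.
Webster allocation: Gamma 6, Alpha 4, Eta 3, Beta 9, Zeta 4.
Every allocation lies between the lower and upper quota.

none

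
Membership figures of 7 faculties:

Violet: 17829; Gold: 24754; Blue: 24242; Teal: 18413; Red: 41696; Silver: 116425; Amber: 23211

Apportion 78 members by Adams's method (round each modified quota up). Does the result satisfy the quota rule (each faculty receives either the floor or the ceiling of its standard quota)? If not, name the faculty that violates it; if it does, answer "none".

Standard quotas: Violet 5.217, Gold 7.243, Blue 7.093, Teal 5.388, Red 12.201, Silver 34.067, Amber 6.792.
Adams allocation: Violet 6, Gold 7, Blue 7, Teal 6, Red 12, Silver 33, Amber 7.
Silver has quota 34.067 (lower 34, upper 35) but receives 33 — outside the quota interval.

Silver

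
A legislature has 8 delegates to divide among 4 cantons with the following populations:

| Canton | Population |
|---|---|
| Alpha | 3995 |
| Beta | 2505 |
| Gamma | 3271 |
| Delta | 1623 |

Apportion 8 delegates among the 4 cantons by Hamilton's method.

Standard divisor: 11394 ÷ 8 ≈ 1424.25.
Standard quotas: Alpha 2.805, Beta 1.759, Gamma 2.297, Delta 1.140.
Lower quotas: Alpha 2, Beta 1, Gamma 2, Delta 1 (sum 6, leaving 2 seats).
Remainders in descending order: Alpha 0.805, Beta 0.759, Gamma 0.297, Delta 0.140.
The surplus seats go to Alpha, Beta.

Alpha 3; Beta 2; Gamma 2; Delta 1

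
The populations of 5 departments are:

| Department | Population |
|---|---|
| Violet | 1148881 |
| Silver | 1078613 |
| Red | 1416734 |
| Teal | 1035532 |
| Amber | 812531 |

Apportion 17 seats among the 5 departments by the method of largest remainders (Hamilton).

Violet=4, Silver=3, Red=4, Teal=3, Amber=3

Standard divisor: 5492291 ÷ 17 ≈ 323075.941.
Standard quotas: Violet 3.5561, Silver 3.3386, Red 4.3851, Teal 3.2052, Amber 2.5150.
Lower quotas: Violet 3, Silver 3, Red 4, Teal 3, Amber 2 (sum 15, leaving 2 seats).
Remainders in descending order: Violet 0.5561, Amber 0.5150, Red 0.3851, Silver 0.3386, Teal 0.2052.
The surplus seats go to Violet, Amber.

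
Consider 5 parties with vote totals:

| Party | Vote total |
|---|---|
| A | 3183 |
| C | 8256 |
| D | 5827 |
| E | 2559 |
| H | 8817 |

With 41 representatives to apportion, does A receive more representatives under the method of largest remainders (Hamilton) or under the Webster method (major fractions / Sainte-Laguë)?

Webster

Hamilton: A 4, C 12, D 8, E 4, H 13.
Webster: A 5, C 12, D 8, E 4, H 12.
A gets 4 under Hamilton and 5 under Webster.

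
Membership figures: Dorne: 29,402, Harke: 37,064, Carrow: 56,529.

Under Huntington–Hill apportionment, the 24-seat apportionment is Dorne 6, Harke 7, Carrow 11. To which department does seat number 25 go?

Priority for the next seat is population ÷ (√(s·(s+1))).
Priorities: Dorne 4536.827, Harke 4952.885, Carrow 4920.218.
Highest priority: Harke.

Harke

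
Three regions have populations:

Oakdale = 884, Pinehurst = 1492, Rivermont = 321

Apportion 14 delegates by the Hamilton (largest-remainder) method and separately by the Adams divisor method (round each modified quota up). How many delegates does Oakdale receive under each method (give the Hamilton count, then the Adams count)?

Hamilton: Oakdale 4, Pinehurst 8, Rivermont 2.
Adams: Oakdale 5, Pinehurst 7, Rivermont 2.
Oakdale gets 4 under Hamilton and 5 under Adams.

4 and 5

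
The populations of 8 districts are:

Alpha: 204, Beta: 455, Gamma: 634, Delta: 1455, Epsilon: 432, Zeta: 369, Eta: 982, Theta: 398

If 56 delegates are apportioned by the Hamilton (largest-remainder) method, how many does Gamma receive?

7

Standard divisor: 4929 ÷ 56 ≈ 88.018.
Standard quotas: Alpha 2.318, Beta 5.169, Gamma 7.203, Delta 16.531, Epsilon 4.908, Zeta 4.192, Eta 11.157, Theta 4.522.
Lower quotas: Alpha 2, Beta 5, Gamma 7, Delta 16, Epsilon 4, Zeta 4, Eta 11, Theta 4 (sum 53, leaving 3 seats).
Remainders in descending order: Epsilon 0.908, Delta 0.531, Theta 0.522, Alpha 0.318, Gamma 0.203, Zeta 0.192, Beta 0.169, Eta 0.157.
The surplus seats go to Epsilon, Delta, Theta.
Gamma receives 7.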